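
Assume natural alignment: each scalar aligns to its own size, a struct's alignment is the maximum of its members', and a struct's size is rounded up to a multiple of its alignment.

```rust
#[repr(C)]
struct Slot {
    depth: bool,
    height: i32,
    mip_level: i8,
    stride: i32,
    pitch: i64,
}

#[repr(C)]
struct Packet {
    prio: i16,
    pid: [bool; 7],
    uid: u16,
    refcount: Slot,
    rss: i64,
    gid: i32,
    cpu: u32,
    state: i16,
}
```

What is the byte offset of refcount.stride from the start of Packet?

28

Slot: depth at 0 (size 1, align 1) → ends 1; pad 3 to align 4 for height; height at 4 (size 4, align 4) → ends 8; mip_level at 8 (size 1, align 1) → ends 9; pad 3 to align 4 for stride; stride at 12 (size 4, align 4) → ends 16; pitch at 16 (size 8, align 8) → ends 24; total 24 bytes, alignment 8
prio at 0 (size 2, align 2) → ends 2
pid at 2 (size 7, align 1) → ends 9
pad 1 to align 2 for uid
uid at 10 (size 2, align 2) → ends 12
pad 4 to align 8 for refcount
refcount at 16 (size 24, align 8) → ends 40
within Slot: stride at 12
16 + 12 = 28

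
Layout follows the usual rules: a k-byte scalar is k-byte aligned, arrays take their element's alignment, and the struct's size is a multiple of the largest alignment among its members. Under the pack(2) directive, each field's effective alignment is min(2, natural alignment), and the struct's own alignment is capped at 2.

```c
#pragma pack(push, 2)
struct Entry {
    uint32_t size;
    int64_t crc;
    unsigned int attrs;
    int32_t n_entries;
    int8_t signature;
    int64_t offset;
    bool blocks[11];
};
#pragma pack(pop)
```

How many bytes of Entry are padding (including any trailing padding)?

2

0..4  size  (4B, 2-aligned)
4..12  crc  (8B, 2-aligned)
12..16  attrs  (4B, 2-aligned)
16..20  n_entries  (4B, 2-aligned)
20..21  signature  (1B, 1-aligned)
21..22  -- padding (1B)
22..30  offset  (8B, 2-aligned)
30..41  blocks  (11B, 1-aligned)
41..42  -- tail padding (1B)
sizeof = 42, alignof = 2
data bytes 40, size 42 → padding 2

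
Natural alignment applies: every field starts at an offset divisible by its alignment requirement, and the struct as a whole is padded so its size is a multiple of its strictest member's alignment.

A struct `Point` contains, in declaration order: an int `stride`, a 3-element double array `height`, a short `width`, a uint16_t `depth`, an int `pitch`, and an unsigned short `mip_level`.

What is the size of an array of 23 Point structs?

@0: stride [4B, align 4] → 4
+4 pad (align 8)
@8: height [24B, align 8] → 32
@32: width [2B, align 2] → 34
@34: depth [2B, align 2] → 36
@36: pitch [4B, align 4] → 40
@40: mip_level [2B, align 2] → 42
+6 tail pad (align 8)
size 48, align 8
array of 23: 23 × 48 = 1104

1104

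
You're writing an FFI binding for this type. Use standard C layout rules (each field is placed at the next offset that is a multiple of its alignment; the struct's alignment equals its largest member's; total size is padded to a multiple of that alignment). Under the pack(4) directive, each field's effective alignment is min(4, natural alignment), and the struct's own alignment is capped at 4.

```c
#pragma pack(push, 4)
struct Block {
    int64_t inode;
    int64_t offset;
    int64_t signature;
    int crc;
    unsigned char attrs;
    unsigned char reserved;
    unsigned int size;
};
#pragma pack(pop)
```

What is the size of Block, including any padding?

36 bytes

0..8  inode  (8B, 4-aligned)
8..16  offset  (8B, 4-aligned)
16..24  signature  (8B, 4-aligned)
24..28  crc  (4B, 4-aligned)
28..29  attrs  (1B, 1-aligned)
29..30  reserved  (1B, 1-aligned)
30..32  -- padding (2B)
32..36  size  (4B, 4-aligned)
sizeof = 36, alignof = 4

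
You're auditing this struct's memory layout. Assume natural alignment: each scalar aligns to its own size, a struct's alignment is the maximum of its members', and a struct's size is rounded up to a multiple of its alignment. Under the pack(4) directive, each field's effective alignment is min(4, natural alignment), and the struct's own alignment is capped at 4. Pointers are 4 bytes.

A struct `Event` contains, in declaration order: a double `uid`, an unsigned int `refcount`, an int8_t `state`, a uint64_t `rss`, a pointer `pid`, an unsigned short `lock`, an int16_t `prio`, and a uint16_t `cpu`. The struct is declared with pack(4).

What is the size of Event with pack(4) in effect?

36

@0: uid [8B, align 4] → 8
@8: refcount [4B, align 4] → 12
@12: state [1B, align 1] → 13
+3 pad (align 4)
@16: rss [8B, align 4] → 24
@24: pid [4B, align 4] → 28
@28: lock [2B, align 2] → 30
@30: prio [2B, align 2] → 32
@32: cpu [2B, align 2] → 34
+2 tail pad (align 4)
size 36, align 4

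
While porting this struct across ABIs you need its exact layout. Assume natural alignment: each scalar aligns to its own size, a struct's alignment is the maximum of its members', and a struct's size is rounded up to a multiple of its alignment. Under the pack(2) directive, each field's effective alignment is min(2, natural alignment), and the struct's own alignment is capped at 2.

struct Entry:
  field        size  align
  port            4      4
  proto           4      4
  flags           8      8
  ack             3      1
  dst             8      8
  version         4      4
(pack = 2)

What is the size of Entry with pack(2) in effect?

0..4  port  (4B, 2-aligned)
4..8  proto  (4B, 2-aligned)
8..16  flags  (8B, 2-aligned)
16..19  ack  (3B, 1-aligned)
19..20  -- padding (1B)
20..28  dst  (8B, 2-aligned)
28..32  version  (4B, 2-aligned)
sizeof = 32, alignof = 2

32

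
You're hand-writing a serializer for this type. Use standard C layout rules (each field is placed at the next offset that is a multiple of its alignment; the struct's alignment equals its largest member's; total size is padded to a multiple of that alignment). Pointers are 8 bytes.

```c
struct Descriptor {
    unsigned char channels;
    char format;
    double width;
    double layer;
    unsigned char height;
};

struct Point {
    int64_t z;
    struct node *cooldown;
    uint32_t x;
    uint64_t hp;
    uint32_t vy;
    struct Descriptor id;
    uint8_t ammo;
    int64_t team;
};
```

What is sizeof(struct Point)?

Descriptor: @0: channels [1B, align 1] → 1; @1: format [1B, align 1] → 2; +6 pad (align 8); @8: width [8B, align 8] → 16; @16: layer [8B, align 8] → 24; @24: height [1B, align 1] → 25; +7 tail pad (align 8); size 32, align 8
@0: z [8B, align 8] → 8
@8: cooldown [8B, align 8] → 16
@16: x [4B, align 4] → 20
+4 pad (align 8)
@24: hp [8B, align 8] → 32
@32: vy [4B, align 4] → 36
+4 pad (align 8)
@40: id [32B, align 8] → 72
@72: ammo [1B, align 1] → 73
+7 pad (align 8)
@80: team [8B, align 8] → 88
size 88, align 8

88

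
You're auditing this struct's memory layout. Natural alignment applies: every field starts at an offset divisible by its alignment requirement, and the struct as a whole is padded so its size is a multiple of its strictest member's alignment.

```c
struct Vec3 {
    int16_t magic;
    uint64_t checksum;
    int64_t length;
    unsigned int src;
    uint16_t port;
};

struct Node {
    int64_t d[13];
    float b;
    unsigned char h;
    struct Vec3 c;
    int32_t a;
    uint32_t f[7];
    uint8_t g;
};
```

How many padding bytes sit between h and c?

Vec3: 0..2  magic  (2B, 2-aligned); 2..8  -- padding (6B); 8..16  checksum  (8B, 8-aligned); 16..24  length  (8B, 8-aligned); 24..28  src  (4B, 4-aligned); 28..30  port  (2B, 2-aligned); 30..32  -- tail padding (2B); sizeof = 32, alignof = 8
0..104  d  (104B, 8-aligned)
104..108  b  (4B, 4-aligned)
108..109  h  (1B, 1-aligned)
109..112  -- padding (3B)
112..144  c  (32B, 8-aligned)

3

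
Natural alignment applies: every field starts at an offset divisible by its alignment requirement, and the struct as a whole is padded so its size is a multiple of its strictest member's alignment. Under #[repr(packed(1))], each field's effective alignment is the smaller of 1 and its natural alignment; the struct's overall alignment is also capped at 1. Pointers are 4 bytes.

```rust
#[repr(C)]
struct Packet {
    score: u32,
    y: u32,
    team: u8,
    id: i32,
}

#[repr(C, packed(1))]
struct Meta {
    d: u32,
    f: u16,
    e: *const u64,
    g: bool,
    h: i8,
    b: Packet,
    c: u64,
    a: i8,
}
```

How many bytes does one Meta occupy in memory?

37

Packet: score at 0 (size 4, align 4) → ends 4; y at 4 (size 4, align 4) → ends 8; team at 8 (size 1, align 1) → ends 9; pad 3 to align 4 for id; id at 12 (size 4, align 4) → ends 16; total 16 bytes, alignment 4
d at 0 (size 4, align 1) → ends 4
f at 4 (size 2, align 1) → ends 6
e at 6 (size 4, align 1) → ends 10
g at 10 (size 1, align 1) → ends 11
h at 11 (size 1, align 1) → ends 12
b at 12 (size 16, align 1) → ends 28
c at 28 (size 8, align 1) → ends 36
a at 36 (size 1, align 1) → ends 37
total 37 bytes, alignment 1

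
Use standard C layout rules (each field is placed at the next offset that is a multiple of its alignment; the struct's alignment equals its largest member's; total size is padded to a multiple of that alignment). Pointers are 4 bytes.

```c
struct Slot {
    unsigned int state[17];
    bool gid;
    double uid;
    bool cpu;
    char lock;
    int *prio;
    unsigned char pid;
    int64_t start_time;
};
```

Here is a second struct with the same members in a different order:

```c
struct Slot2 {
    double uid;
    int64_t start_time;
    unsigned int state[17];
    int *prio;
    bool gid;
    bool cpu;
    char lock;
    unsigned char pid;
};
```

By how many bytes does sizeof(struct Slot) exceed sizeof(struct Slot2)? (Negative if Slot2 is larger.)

@0: state [68B, align 4] → 68
@68: gid [1B, align 1] → 69
+3 pad (align 8)
@72: uid [8B, align 8] → 80
@80: cpu [1B, align 1] → 81
@81: lock [1B, align 1] → 82
+2 pad (align 4)
@84: prio [4B, align 4] → 88
@88: pid [1B, align 1] → 89
+7 pad (align 8)
@96: start_time [8B, align 8] → 104
size 104, align 8
— Slot2 —
@0: uid [8B, align 8] → 8
@8: start_time [8B, align 8] → 16
@16: state [68B, align 4] → 84
@84: prio [4B, align 4] → 88
@88: gid [1B, align 1] → 89
@89: cpu [1B, align 1] → 90
@90: lock [1B, align 1] → 91
@91: pid [1B, align 1] → 92
+4 tail pad (align 8)
size 96, align 8
104 − 96 = 8

8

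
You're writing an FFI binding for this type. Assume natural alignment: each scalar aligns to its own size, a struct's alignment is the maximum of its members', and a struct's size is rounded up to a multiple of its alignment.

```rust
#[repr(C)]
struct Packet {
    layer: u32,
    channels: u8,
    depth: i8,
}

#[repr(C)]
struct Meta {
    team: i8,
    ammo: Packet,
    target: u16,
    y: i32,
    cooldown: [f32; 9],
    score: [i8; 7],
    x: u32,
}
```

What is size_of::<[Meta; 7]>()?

Packet: @0: layer [4B, align 4] → 4; @4: channels [1B, align 1] → 5; @5: depth [1B, align 1] → 6; +2 tail pad (align 4); size 8, align 4
@0: team [1B, align 1] → 1
+3 pad (align 4)
@4: ammo [8B, align 4] → 12
@12: target [2B, align 2] → 14
+2 pad (align 4)
@16: y [4B, align 4] → 20
@20: cooldown [36B, align 4] → 56
@56: score [7B, align 1] → 63
+1 pad (align 4)
@64: x [4B, align 4] → 68
size 68, align 4
array of 7: 7 × 68 = 476

476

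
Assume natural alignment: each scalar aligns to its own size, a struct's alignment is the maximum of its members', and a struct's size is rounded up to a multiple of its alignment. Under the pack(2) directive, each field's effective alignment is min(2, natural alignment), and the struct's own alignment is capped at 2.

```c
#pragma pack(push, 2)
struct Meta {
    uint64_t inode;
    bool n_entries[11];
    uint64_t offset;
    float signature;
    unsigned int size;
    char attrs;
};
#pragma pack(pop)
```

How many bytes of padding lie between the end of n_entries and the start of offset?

@0: inode [8B, align 2] → 8
@8: n_entries [11B, align 1] → 19
+1 pad (align 2)
@20: offset [8B, align 2] → 28

1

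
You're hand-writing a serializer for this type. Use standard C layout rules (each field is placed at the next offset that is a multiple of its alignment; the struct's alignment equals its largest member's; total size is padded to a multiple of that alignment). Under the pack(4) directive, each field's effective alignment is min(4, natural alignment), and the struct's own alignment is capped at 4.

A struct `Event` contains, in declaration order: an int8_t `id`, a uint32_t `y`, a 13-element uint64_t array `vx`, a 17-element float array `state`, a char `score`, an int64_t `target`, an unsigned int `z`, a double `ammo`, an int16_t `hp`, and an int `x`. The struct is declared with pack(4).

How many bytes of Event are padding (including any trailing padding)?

0..1  id  (1B, 1-aligned)
1..4  -- padding (3B)
4..8  y  (4B, 4-aligned)
8..112  vx  (104B, 4-aligned)
112..180  state  (68B, 4-aligned)
180..181  score  (1B, 1-aligned)
181..184  -- padding (3B)
184..192  target  (8B, 4-aligned)
192..196  z  (4B, 4-aligned)
196..204  ammo  (8B, 4-aligned)
204..206  hp  (2B, 2-aligned)
206..208  -- padding (2B)
208..212  x  (4B, 4-aligned)
sizeof = 212, alignof = 4
data bytes 204, size 212 → padding 8

8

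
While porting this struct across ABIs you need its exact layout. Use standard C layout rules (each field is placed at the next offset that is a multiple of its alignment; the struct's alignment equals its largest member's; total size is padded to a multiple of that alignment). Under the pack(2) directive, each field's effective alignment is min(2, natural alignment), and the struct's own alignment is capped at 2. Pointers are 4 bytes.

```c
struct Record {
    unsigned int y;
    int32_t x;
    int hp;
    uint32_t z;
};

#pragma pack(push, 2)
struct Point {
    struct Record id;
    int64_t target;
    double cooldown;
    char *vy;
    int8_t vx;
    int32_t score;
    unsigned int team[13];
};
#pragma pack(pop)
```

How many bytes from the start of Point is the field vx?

36

Record: y at 0 (size 4, align 4) → ends 4; x at 4 (size 4, align 4) → ends 8; hp at 8 (size 4, align 4) → ends 12; z at 12 (size 4, align 4) → ends 16; total 16 bytes, alignment 4
id at 0 (size 16, align 2) → ends 16
target at 16 (size 8, align 2) → ends 24
cooldown at 24 (size 8, align 2) → ends 32
vy at 32 (size 4, align 2) → ends 36
vx at 36 (size 1, align 1) → ends 37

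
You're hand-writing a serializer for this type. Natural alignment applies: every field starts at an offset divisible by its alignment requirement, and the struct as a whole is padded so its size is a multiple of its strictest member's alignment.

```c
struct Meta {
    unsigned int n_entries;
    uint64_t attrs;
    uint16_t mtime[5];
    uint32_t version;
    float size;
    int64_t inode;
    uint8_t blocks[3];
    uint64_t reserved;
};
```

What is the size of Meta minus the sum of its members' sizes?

15

n_entries at 0 (size 4, align 4) → ends 4
pad 4 to align 8 for attrs
attrs at 8 (size 8, align 8) → ends 16
mtime at 16 (size 10, align 2) → ends 26
pad 2 to align 4 for version
version at 28 (size 4, align 4) → ends 32
size at 32 (size 4, align 4) → ends 36
pad 4 to align 8 for inode
inode at 40 (size 8, align 8) → ends 48
blocks at 48 (size 3, align 1) → ends 51
pad 5 to align 8 for reserved
reserved at 56 (size 8, align 8) → ends 64
total 64 bytes, alignment 8
data bytes 49, size 64 → padding 15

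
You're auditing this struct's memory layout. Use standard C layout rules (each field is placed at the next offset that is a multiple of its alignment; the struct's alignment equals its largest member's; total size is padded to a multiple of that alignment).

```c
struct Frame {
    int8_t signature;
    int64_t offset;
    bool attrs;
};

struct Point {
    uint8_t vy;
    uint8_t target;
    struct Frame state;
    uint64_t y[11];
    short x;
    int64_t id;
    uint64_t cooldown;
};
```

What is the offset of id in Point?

128

Frame: @0: signature [1B, align 1] → 1; +7 pad (align 8); @8: offset [8B, align 8] → 16; @16: attrs [1B, align 1] → 17; +7 tail pad (align 8); size 24, align 8
@0: vy [1B, align 1] → 1
@1: target [1B, align 1] → 2
+6 pad (align 8)
@8: state [24B, align 8] → 32
@32: y [88B, align 8] → 120
@120: x [2B, align 2] → 122
+6 pad (align 8)
@128: id [8B, align 8] → 136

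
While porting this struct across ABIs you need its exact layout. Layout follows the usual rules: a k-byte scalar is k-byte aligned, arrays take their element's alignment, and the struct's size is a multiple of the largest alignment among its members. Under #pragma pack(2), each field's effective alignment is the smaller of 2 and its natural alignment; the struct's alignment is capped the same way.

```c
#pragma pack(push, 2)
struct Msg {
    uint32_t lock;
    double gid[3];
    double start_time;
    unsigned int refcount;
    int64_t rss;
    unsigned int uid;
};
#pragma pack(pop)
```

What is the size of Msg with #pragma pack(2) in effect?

52

lock at 0 (size 4, align 2) → ends 4
gid at 4 (size 24, align 2) → ends 28
start_time at 28 (size 8, align 2) → ends 36
refcount at 36 (size 4, align 2) → ends 40
rss at 40 (size 8, align 2) → ends 48
uid at 48 (size 4, align 2) → ends 52
total 52 bytes, alignment 2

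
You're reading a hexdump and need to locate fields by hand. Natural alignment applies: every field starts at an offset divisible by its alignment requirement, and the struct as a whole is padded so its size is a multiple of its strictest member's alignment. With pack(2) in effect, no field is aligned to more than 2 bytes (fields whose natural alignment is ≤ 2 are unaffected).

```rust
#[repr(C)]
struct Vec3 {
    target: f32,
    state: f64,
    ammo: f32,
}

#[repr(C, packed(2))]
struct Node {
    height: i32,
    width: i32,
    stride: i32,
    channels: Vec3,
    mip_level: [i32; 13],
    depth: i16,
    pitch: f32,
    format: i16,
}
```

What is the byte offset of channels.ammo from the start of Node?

28

Vec3: 0..4  target  (4B, 4-aligned); 4..8  -- padding (4B); 8..16  state  (8B, 8-aligned); 16..20  ammo  (4B, 4-aligned); 20..24  -- tail padding (4B); sizeof = 24, alignof = 8
0..4  height  (4B, 2-aligned)
4..8  width  (4B, 2-aligned)
8..12  stride  (4B, 2-aligned)
12..36  channels  (24B, 2-aligned)
within Vec3: ammo at 16
12 + 16 = 28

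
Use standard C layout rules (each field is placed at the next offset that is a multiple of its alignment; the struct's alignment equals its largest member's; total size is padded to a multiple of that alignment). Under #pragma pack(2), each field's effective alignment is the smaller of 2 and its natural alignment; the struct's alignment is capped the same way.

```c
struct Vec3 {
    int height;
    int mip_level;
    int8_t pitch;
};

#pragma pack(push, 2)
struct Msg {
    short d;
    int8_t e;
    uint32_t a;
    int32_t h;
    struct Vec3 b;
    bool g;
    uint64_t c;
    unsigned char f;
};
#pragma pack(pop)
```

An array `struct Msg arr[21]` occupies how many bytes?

756

Vec3: height at 0 (size 4, align 4) → ends 4; mip_level at 4 (size 4, align 4) → ends 8; pitch at 8 (size 1, align 1) → ends 9; tail pad 3 to reach multiple of 4; total 12 bytes, alignment 4
d at 0 (size 2, align 2) → ends 2
e at 2 (size 1, align 1) → ends 3
pad 1 to align 2 for a
a at 4 (size 4, align 2) → ends 8
h at 8 (size 4, align 2) → ends 12
b at 12 (size 12, align 2) → ends 24
g at 24 (size 1, align 1) → ends 25
pad 1 to align 2 for c
c at 26 (size 8, align 2) → ends 34
f at 34 (size 1, align 1) → ends 35
tail pad 1 to reach multiple of 2
total 36 bytes, alignment 2
array of 21: 21 × 36 = 756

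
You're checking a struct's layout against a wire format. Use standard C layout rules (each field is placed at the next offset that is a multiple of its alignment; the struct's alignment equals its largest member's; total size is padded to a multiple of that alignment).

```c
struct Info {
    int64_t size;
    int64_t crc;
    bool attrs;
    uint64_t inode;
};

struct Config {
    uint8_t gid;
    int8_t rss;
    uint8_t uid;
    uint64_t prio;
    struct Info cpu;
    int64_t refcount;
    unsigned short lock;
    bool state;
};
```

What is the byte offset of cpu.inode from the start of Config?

Info: size at 0 (size 8, align 8) → ends 8; crc at 8 (size 8, align 8) → ends 16; attrs at 16 (size 1, align 1) → ends 17; pad 7 to align 8 for inode; inode at 24 (size 8, align 8) → ends 32; total 32 bytes, alignment 8
gid at 0 (size 1, align 1) → ends 1
rss at 1 (size 1, align 1) → ends 2
uid at 2 (size 1, align 1) → ends 3
pad 5 to align 8 for prio
prio at 8 (size 8, align 8) → ends 16
cpu at 16 (size 32, align 8) → ends 48
within Info: inode at 24
16 + 24 = 40

40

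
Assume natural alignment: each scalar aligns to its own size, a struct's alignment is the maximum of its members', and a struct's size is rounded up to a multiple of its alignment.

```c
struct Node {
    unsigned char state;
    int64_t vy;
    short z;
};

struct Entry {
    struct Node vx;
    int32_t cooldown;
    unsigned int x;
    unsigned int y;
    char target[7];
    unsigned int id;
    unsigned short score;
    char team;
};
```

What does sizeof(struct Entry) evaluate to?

Node: @0: state [1B, align 1] → 1; +7 pad (align 8); @8: vy [8B, align 8] → 16; @16: z [2B, align 2] → 18; +6 tail pad (align 8); size 24, align 8
@0: vx [24B, align 8] → 24
@24: cooldown [4B, align 4] → 28
@28: x [4B, align 4] → 32
@32: y [4B, align 4] → 36
@36: target [7B, align 1] → 43
+1 pad (align 4)
@44: id [4B, align 4] → 48
@48: score [2B, align 2] → 50
@50: team [1B, align 1] → 51
+5 tail pad (align 8)
size 56, align 8

56 bytes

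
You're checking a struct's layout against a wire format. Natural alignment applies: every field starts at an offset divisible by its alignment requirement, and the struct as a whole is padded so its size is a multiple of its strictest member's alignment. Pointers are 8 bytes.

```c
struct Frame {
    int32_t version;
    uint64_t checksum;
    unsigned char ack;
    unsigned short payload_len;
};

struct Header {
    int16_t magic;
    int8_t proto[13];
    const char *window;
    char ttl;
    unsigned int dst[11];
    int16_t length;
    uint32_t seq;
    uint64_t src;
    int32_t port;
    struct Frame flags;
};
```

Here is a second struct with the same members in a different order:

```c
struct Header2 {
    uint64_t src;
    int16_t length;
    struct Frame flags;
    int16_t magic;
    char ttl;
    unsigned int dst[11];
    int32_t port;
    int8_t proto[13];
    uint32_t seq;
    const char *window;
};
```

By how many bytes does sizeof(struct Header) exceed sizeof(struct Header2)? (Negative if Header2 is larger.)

Frame: 0..4  version  (4B, 4-aligned); 4..8  -- padding (4B); 8..16  checksum  (8B, 8-aligned); 16..17  ack  (1B, 1-aligned); 17..18  -- padding (1B); 18..20  payload_len  (2B, 2-aligned); 20..24  -- tail padding (4B); sizeof = 24, alignof = 8
0..2  magic  (2B, 2-aligned)
2..15  proto  (13B, 1-aligned)
15..16  -- padding (1B)
16..24  window  (8B, 8-aligned)
24..25  ttl  (1B, 1-aligned)
25..28  -- padding (3B)
28..72  dst  (44B, 4-aligned)
72..74  length  (2B, 2-aligned)
74..76  -- padding (2B)
76..80  seq  (4B, 4-aligned)
80..88  src  (8B, 8-aligned)
88..92  port  (4B, 4-aligned)
92..96  -- padding (4B)
96..120  flags  (24B, 8-aligned)
sizeof = 120, alignof = 8
— Header2 —
0..8  src  (8B, 8-aligned)
8..10  length  (2B, 2-aligned)
10..16  -- padding (6B)
16..40  flags  (24B, 8-aligned)
40..42  magic  (2B, 2-aligned)
42..43  ttl  (1B, 1-aligned)
43..44  -- padding (1B)
44..88  dst  (44B, 4-aligned)
88..92  port  (4B, 4-aligned)
92..105  proto  (13B, 1-aligned)
105..108  -- padding (3B)
108..112  seq  (4B, 4-aligned)
112..120  window  (8B, 8-aligned)
sizeof = 120, alignof = 8
120 − 120 = 0

0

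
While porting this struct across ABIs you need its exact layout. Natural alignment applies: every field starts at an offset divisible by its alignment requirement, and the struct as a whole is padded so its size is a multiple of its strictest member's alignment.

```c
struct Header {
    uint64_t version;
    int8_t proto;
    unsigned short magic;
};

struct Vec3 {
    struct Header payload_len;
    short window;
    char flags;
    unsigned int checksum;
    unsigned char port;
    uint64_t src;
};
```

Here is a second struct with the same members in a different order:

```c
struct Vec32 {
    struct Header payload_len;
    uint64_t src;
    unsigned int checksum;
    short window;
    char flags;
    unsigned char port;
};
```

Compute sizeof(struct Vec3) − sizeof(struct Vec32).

8

Header: @0: version [8B, align 8] → 8; @8: proto [1B, align 1] → 9; +1 pad (align 2); @10: magic [2B, align 2] → 12; +4 tail pad (align 8); size 16, align 8
@0: payload_len [16B, align 8] → 16
@16: window [2B, align 2] → 18
@18: flags [1B, align 1] → 19
+1 pad (align 4)
@20: checksum [4B, align 4] → 24
@24: port [1B, align 1] → 25
+7 pad (align 8)
@32: src [8B, align 8] → 40
size 40, align 8
— Vec32 —
@0: payload_len [16B, align 8] → 16
@16: src [8B, align 8] → 24
@24: checksum [4B, align 4] → 28
@28: window [2B, align 2] → 30
@30: flags [1B, align 1] → 31
@31: port [1B, align 1] → 32
size 32, align 8
40 − 32 = 8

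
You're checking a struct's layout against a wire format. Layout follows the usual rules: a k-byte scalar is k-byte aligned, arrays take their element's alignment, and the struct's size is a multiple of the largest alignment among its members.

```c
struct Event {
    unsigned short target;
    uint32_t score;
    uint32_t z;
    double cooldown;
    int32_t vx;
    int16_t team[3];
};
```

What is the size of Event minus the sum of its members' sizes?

0..2  target  (2B, 2-aligned)
2..4  -- padding (2B)
4..8  score  (4B, 4-aligned)
8..12  z  (4B, 4-aligned)
12..16  -- padding (4B)
16..24  cooldown  (8B, 8-aligned)
24..28  vx  (4B, 4-aligned)
28..34  team  (6B, 2-aligned)
34..40  -- tail padding (6B)
sizeof = 40, alignof = 8
data bytes 28, size 40 → padding 12

12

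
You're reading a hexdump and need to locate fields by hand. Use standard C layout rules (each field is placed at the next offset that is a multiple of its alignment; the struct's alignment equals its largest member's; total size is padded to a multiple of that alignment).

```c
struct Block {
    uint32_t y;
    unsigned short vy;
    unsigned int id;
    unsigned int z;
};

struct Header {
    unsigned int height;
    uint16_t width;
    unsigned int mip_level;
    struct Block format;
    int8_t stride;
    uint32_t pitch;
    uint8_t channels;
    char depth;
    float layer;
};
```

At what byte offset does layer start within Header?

40

Block: 0..4  y  (4B, 4-aligned); 4..6  vy  (2B, 2-aligned); 6..8  -- padding (2B); 8..12  id  (4B, 4-aligned); 12..16  z  (4B, 4-aligned); sizeof = 16, alignof = 4
0..4  height  (4B, 4-aligned)
4..6  width  (2B, 2-aligned)
6..8  -- padding (2B)
8..12  mip_level  (4B, 4-aligned)
12..28  format  (16B, 4-aligned)
28..29  stride  (1B, 1-aligned)
29..32  -- padding (3B)
32..36  pitch  (4B, 4-aligned)
36..37  channels  (1B, 1-aligned)
37..38  depth  (1B, 1-aligned)
38..40  -- padding (2B)
40..44  layer  (4B, 4-aligned)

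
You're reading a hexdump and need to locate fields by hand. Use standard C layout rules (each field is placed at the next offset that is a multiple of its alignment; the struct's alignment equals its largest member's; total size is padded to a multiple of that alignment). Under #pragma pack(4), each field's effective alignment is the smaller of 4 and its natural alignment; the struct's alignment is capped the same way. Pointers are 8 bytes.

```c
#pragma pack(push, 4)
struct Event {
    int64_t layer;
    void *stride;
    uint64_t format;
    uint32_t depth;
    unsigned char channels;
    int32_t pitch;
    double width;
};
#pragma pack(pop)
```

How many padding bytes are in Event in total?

0..8  layer  (8B, 4-aligned)
8..16  stride  (8B, 4-aligned)
16..24  format  (8B, 4-aligned)
24..28  depth  (4B, 4-aligned)
28..29  channels  (1B, 1-aligned)
29..32  -- padding (3B)
32..36  pitch  (4B, 4-aligned)
36..44  width  (8B, 4-aligned)
sizeof = 44, alignof = 4
data bytes 41, size 44 → padding 3

3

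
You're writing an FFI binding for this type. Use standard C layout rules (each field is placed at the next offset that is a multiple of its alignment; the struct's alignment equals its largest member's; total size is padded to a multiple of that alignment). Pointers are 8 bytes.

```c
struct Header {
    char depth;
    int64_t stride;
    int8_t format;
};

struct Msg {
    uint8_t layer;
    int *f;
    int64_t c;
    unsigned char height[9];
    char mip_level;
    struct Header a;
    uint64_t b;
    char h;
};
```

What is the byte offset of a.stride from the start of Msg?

Header: 0..1  depth  (1B, 1-aligned); 1..8  -- padding (7B); 8..16  stride  (8B, 8-aligned); 16..17  format  (1B, 1-aligned); 17..24  -- tail padding (7B); sizeof = 24, alignof = 8
0..1  layer  (1B, 1-aligned)
1..8  -- padding (7B)
8..16  f  (8B, 8-aligned)
16..24  c  (8B, 8-aligned)
24..33  height  (9B, 1-aligned)
33..34  mip_level  (1B, 1-aligned)
34..40  -- padding (6B)
40..64  a  (24B, 8-aligned)
within Header: stride at 8
40 + 8 = 48

48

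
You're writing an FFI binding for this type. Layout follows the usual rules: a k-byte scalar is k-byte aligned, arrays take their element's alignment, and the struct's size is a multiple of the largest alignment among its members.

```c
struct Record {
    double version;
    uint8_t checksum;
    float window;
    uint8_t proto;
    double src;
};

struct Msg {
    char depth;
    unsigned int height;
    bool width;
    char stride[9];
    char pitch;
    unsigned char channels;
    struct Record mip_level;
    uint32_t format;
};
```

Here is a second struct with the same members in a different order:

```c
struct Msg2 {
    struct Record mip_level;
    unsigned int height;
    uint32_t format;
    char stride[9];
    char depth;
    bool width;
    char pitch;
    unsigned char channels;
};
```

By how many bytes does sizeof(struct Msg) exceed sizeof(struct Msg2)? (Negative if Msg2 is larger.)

8

Record: version at 0 (size 8, align 8) → ends 8; checksum at 8 (size 1, align 1) → ends 9; pad 3 to align 4 for window; window at 12 (size 4, align 4) → ends 16; proto at 16 (size 1, align 1) → ends 17; pad 7 to align 8 for src; src at 24 (size 8, align 8) → ends 32; total 32 bytes, alignment 8
depth at 0 (size 1, align 1) → ends 1
pad 3 to align 4 for height
height at 4 (size 4, align 4) → ends 8
width at 8 (size 1, align 1) → ends 9
stride at 9 (size 9, align 1) → ends 18
pitch at 18 (size 1, align 1) → ends 19
channels at 19 (size 1, align 1) → ends 20
pad 4 to align 8 for mip_level
mip_level at 24 (size 32, align 8) → ends 56
format at 56 (size 4, align 4) → ends 60
tail pad 4 to reach multiple of 8
total 64 bytes, alignment 8
— Msg2 —
mip_level at 0 (size 32, align 8) → ends 32
height at 32 (size 4, align 4) → ends 36
format at 36 (size 4, align 4) → ends 40
stride at 40 (size 9, align 1) → ends 49
depth at 49 (size 1, align 1) → ends 50
width at 50 (size 1, align 1) → ends 51
pitch at 51 (size 1, align 1) → ends 52
channels at 52 (size 1, align 1) → ends 53
tail pad 3 to reach multiple of 8
total 56 bytes, alignment 8
64 − 56 = 8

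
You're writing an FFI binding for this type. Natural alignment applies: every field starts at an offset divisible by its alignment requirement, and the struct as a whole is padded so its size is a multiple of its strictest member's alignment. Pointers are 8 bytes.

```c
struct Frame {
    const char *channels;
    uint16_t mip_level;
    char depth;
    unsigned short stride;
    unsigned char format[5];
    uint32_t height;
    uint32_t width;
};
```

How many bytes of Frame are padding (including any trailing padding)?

channels at 0 (size 8, align 8) → ends 8
mip_level at 8 (size 2, align 2) → ends 10
depth at 10 (size 1, align 1) → ends 11
pad 1 to align 2 for stride
stride at 12 (size 2, align 2) → ends 14
format at 14 (size 5, align 1) → ends 19
pad 1 to align 4 for height
height at 20 (size 4, align 4) → ends 24
width at 24 (size 4, align 4) → ends 28
tail pad 4 to reach multiple of 8
total 32 bytes, alignment 8
data bytes 26, size 32 → padding 6

6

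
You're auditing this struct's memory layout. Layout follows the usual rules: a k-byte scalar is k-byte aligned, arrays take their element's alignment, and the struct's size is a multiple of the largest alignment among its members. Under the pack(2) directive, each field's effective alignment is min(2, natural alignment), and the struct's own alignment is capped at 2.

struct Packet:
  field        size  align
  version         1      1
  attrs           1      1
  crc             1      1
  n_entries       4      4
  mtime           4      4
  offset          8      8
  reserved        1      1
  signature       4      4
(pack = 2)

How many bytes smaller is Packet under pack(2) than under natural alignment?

natural layout:
  0..1  version  (1B, 1-aligned)
  1..2  attrs  (1B, 1-aligned)
  2..3  crc  (1B, 1-aligned)
  3..4  -- padding (1B)
  4..8  n_entries  (4B, 4-aligned)
  8..12  mtime  (4B, 4-aligned)
  12..16  -- padding (4B)
  16..24  offset  (8B, 8-aligned)
  24..25  reserved  (1B, 1-aligned)
  25..28  -- padding (3B)
  28..32  signature  (4B, 4-aligned)
  sizeof = 32, alignof = 8
packed(2) layout:
  0..1  version  (1B, 1-aligned)
  1..2  attrs  (1B, 1-aligned)
  2..3  crc  (1B, 1-aligned)
  3..4  -- padding (1B)
  4..8  n_entries  (4B, 2-aligned)
  8..12  mtime  (4B, 2-aligned)
  12..20  offset  (8B, 2-aligned)
  20..21  reserved  (1B, 1-aligned)
  21..22  -- padding (1B)
  22..26  signature  (4B, 2-aligned)
  sizeof = 26, alignof = 2
32 − 26 = 6

6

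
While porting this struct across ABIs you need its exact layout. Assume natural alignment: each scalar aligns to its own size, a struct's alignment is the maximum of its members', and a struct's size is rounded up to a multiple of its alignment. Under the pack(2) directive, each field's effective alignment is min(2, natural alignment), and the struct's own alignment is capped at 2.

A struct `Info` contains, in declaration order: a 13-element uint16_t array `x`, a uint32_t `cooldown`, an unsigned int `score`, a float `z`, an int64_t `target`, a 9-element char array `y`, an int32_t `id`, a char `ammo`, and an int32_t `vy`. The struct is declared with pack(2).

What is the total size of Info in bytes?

66

x at 0 (size 26, align 2) → ends 26
cooldown at 26 (size 4, align 2) → ends 30
score at 30 (size 4, align 2) → ends 34
z at 34 (size 4, align 2) → ends 38
target at 38 (size 8, align 2) → ends 46
y at 46 (size 9, align 1) → ends 55
pad 1 to align 2 for id
id at 56 (size 4, align 2) → ends 60
ammo at 60 (size 1, align 1) → ends 61
pad 1 to align 2 for vy
vy at 62 (size 4, align 2) → ends 66
total 66 bytes, alignment 2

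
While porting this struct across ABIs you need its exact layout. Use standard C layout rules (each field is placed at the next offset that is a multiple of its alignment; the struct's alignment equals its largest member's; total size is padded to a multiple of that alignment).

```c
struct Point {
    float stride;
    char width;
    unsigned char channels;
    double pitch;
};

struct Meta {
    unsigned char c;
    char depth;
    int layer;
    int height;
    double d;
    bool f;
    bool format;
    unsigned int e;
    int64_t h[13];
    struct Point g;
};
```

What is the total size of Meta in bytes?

152 bytes

Point: @0: stride [4B, align 4] → 4; @4: width [1B, align 1] → 5; @5: channels [1B, align 1] → 6; +2 pad (align 8); @8: pitch [8B, align 8] → 16; size 16, align 8
@0: c [1B, align 1] → 1
@1: depth [1B, align 1] → 2
+2 pad (align 4)
@4: layer [4B, align 4] → 8
@8: height [4B, align 4] → 12
+4 pad (align 8)
@16: d [8B, align 8] → 24
@24: f [1B, align 1] → 25
@25: format [1B, align 1] → 26
+2 pad (align 4)
@28: e [4B, align 4] → 32
@32: h [104B, align 8] → 136
@136: g [16B, align 8] → 152
size 152, align 8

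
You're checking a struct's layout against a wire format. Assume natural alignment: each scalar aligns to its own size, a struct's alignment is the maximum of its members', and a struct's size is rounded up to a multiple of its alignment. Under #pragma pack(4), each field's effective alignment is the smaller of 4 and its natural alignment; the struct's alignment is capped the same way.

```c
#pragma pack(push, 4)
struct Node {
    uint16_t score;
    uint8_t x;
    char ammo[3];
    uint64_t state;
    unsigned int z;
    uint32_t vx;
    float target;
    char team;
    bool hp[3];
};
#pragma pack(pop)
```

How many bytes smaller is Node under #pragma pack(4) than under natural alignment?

0

natural layout:
  @0: score [2B, align 2] → 2
  @2: x [1B, align 1] → 3
  @3: ammo [3B, align 1] → 6
  +2 pad (align 8)
  @8: state [8B, align 8] → 16
  @16: z [4B, align 4] → 20
  @20: vx [4B, align 4] → 24
  @24: target [4B, align 4] → 28
  @28: team [1B, align 1] → 29
  @29: hp [3B, align 1] → 32
  size 32, align 8
packed(4) layout:
  @0: score [2B, align 2] → 2
  @2: x [1B, align 1] → 3
  @3: ammo [3B, align 1] → 6
  +2 pad (align 4)
  @8: state [8B, align 4] → 16
  @16: z [4B, align 4] → 20
  @20: vx [4B, align 4] → 24
  @24: target [4B, align 4] → 28
  @28: team [1B, align 1] → 29
  @29: hp [3B, align 1] → 32
  size 32, align 4
32 − 32 = 0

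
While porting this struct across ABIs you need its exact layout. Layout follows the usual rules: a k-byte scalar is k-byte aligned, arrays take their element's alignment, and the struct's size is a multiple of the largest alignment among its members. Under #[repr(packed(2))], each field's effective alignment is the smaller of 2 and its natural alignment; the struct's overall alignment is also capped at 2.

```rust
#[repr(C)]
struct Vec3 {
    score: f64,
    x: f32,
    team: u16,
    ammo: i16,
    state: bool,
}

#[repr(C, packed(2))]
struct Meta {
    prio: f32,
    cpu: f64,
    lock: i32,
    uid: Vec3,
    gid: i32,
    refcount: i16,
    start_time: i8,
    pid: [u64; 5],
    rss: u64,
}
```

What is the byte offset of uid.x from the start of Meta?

24

Vec3: @0: score [8B, align 8] → 8; @8: x [4B, align 4] → 12; @12: team [2B, align 2] → 14; @14: ammo [2B, align 2] → 16; @16: state [1B, align 1] → 17; +7 tail pad (align 8); size 24, align 8
@0: prio [4B, align 2] → 4
@4: cpu [8B, align 2] → 12
@12: lock [4B, align 2] → 16
@16: uid [24B, align 2] → 40
within Vec3: x at 8
16 + 8 = 24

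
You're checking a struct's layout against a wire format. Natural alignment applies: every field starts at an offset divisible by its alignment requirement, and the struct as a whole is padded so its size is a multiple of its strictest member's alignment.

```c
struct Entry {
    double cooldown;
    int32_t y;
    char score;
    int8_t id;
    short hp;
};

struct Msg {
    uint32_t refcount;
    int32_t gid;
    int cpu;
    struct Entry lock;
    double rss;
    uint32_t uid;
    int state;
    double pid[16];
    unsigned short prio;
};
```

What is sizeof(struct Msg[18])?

3312

Entry: 0..8  cooldown  (8B, 8-aligned); 8..12  y  (4B, 4-aligned); 12..13  score  (1B, 1-aligned); 13..14  id  (1B, 1-aligned); 14..16  hp  (2B, 2-aligned); sizeof = 16, alignof = 8
0..4  refcount  (4B, 4-aligned)
4..8  gid  (4B, 4-aligned)
8..12  cpu  (4B, 4-aligned)
12..16  -- padding (4B)
16..32  lock  (16B, 8-aligned)
32..40  rss  (8B, 8-aligned)
40..44  uid  (4B, 4-aligned)
44..48  state  (4B, 4-aligned)
48..176  pid  (128B, 8-aligned)
176..178  prio  (2B, 2-aligned)
178..184  -- tail padding (6B)
sizeof = 184, alignof = 8
array of 18: 18 × 184 = 3312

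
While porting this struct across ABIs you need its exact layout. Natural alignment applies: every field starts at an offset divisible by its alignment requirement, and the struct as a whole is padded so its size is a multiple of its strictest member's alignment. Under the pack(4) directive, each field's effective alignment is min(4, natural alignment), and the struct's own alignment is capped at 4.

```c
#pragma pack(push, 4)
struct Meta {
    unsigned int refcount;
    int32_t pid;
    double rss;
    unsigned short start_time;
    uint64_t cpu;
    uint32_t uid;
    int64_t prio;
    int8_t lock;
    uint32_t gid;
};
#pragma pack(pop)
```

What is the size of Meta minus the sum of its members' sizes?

@0: refcount [4B, align 4] → 4
@4: pid [4B, align 4] → 8
@8: rss [8B, align 4] → 16
@16: start_time [2B, align 2] → 18
+2 pad (align 4)
@20: cpu [8B, align 4] → 28
@28: uid [4B, align 4] → 32
@32: prio [8B, align 4] → 40
@40: lock [1B, align 1] → 41
+3 pad (align 4)
@44: gid [4B, align 4] → 48
size 48, align 4
data bytes 43, size 48 → padding 5

5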